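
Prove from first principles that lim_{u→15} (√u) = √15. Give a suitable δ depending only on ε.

Let ε > 0. We want δ > 0 such that 0 < |u − 15| < δ implies |√u − √15| < ε.
Rationalise: √u − √15 = (u − 15)/(√u + √15), so |√u − √15| = |u − 15|/(√u + √15).
Restrict δ ≤ 15 so that |u − 15| < 15 forces u > 0, and then √u + √15 > √15.
Hence |√u − √15| < |u − 15|/√15, which is < ε once |u − 15| < √15·ε.
Take δ = min(15, √15·ε). If 0 < |u − 15| < δ then u > 0 and |√u − √15| < |u − 15|/√15 < ε.

δ = min(15, √15·ε)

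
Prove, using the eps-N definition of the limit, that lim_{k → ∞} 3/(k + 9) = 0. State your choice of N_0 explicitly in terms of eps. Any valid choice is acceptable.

Suppose eps > 0. For k ≥ 1, |3/(k + 9) − 0| = 3/(k + 9) ≤ 3/k.
We need 3/k < eps, i.e. k > 3/eps.
Take N_0 = 3/eps. If k > N_0 then |3/(k + 9)| ≤ 3/k < eps.

N_0 = 3/eps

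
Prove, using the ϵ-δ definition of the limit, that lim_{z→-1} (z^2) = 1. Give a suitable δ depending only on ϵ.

δ = min(1, ϵ/3)

Fix ϵ > 0. We seek δ > 0 with 0 < |z + 1| < δ ⇒ |z^2 − 1| < ϵ.
Factor: z^2 − 1 = (z + 1)(z - 1), so |z^2 − 1| = |z + 1|·|z - 1|.
Restrict δ ≤ 1. Then |z + 1| < 1 gives |z| < 2, so by the triangle inequality |z - 1| ≤ 2 + 1 = 3.
Hence |z^2 − 1| ≤ 3|z + 1|, which is < ϵ once |z + 1| < ϵ/3.
Take δ = min(1, ϵ/3). If 0 < |z + 1| < δ then both bounds hold and |z^2 − 1| ≤ 3|z + 1| < 3·(ϵ/3) = ϵ.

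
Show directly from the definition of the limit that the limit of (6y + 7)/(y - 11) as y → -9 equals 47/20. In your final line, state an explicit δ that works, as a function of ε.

Suppose ε > 0. We want δ > 0 with 0 < |y + 9| < δ ⇒ |(6y + 7)/(y - 11) − (47/20)| < ε.
Combining over a common denominator, (6y + 7)/(y - 11) − (47/20) = [(6y + 7)·(-20) − (-47)·(y - 11)] / [(-20)·(y - 11)] = -73(y + 9) / ((-20)(y - 11)).
So |(6y + 7)/(y - 11) − (47/20)| = 73|y + 9| / (20·|y − 11|).
Require δ ≤ 10, so |y − 11| ≥ |-20| − |y + 9| > 20 − 10 = 10.
Hence |(6y + 7)/(y - 11) − (47/20)| < 73|y + 9|/(20·10) = (73/200)|y + 9|, which is < ε once |y + 9| < (200/73)ε.
Take δ = min(10, (200/73)ε). Then 0 < |y + 9| < δ forces both bounds, so |(6y + 7)/(y - 11) − (47/20)| < ε.

δ = min(10, (200/73)ε)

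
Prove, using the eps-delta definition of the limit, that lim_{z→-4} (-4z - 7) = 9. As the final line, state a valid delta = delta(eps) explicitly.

Fix eps > 0. We need delta > 0 so that 0 < |z + 4| < delta implies |(-4z - 7) − 9| < eps.
Since (-4z - 7) − 9 = -4(z + 4), we have |(-4z - 7) − 9| = 4|z + 4|.
Thus it suffices that |z + 4| < eps/4.
Take delta = eps/4. If 0 < |z + 4| < delta then |(-4z - 7) − 9| = 4|z + 4| < 4·(eps/4) = eps.

delta = eps/4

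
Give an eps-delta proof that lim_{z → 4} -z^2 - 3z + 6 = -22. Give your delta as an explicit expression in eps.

Suppose eps > 0. We want delta > 0 such that 0 < |z − 4| < delta implies |(-z^2 - 3z + 6) + 22| < eps.
(-z^2 - 3z + 6) + 22 = -z^2 - 3z + 28 = (z − 4)(-z - 7).
So |(-z^2 - 3z + 6) + 22| = |z − 4|·|-z - 7|.
Assume first that |z − 4| < 1, so |z| < 5. Then |-z - 7| ≤ 5 + 7 = 12.
Hence |(-z^2 - 3z + 6) + 22| ≤ 12|z − 4| < eps provided |z − 4| < eps/12.
Choosing delta = min(1, eps/12) ensures both conditions, hence |(-z^2 - 3z + 6) + 22| < eps.

delta = min(1, eps/12)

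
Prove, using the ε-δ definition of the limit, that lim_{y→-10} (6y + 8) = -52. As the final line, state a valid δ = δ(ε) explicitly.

δ = ε/6

Fix ε > 0. We need δ > 0 so that 0 < |y + 10| < δ implies |(6y + 8) + 52| < ε.
|(6y + 8) + 52| = |6y + 60| = 6|y + 10|.
Thus it suffices that |y + 10| < ε/6.
Choosing δ = ε/6 gives |(6y + 8) + 52| = 6|y + 10| < ε whenever |y + 10| < δ.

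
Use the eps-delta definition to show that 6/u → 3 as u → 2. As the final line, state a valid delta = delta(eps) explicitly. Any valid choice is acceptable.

delta = min(1, (1/3)eps)

Suppose eps > 0. We seek delta > 0 such that 0 < |u − 2| < delta implies |6/u − 3| < eps.
|6/u − 3| = 6·|2 − u|/(2·|u|) = 6|u − 2|/(2|u|).
Require delta ≤ 1 so that |u| > 2 − 1 = 1, hence 2|u| > 2.
Then |6/u − 3| < 6|u − 2|/2, which is < eps when |u − 2| < (1/3)eps.
Take delta = min(1, (1/3)eps). Then 0 < |u − 2| < delta gives both |u − 2| < 1 and |u − 2| < (1/3)eps, so |6/u − 3| < eps.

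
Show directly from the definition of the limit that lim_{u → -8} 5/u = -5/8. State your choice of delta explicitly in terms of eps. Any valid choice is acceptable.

delta = min(4, (32/5)eps)

Suppose eps > 0. We seek delta > 0 such that 0 < |u + 8| < delta implies |5/u + 5/8| < eps.
|5/u + 5/8| = 5·|-8 − u|/(8·|u|) = 5|u + 8|/(8|u|).
Restrict delta ≤ 4. Then |u + 8| < 4 gives |u| > 4, so 8|u| > 32.
Then |5/u + 5/8| < 5|u + 8|/32, which is < eps when |u + 8| < (32/5)eps.
Take delta = min(4, (32/5)eps). Then 0 < |u + 8| < delta gives both |u + 8| < 4 and |u + 8| < (32/5)eps, so |5/u + 5/8| < eps.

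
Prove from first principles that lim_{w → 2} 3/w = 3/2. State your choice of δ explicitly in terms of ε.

Let ε > 0. We seek δ > 0 such that 0 < |w − 2| < δ implies |3/w − (3/2)| < ε.
|3/w − (3/2)| = 3·|2 − w|/(2·|w|) = 3|w − 2|/(2|w|).
Require δ ≤ 1 so that |w| > 2 − 1 = 1, hence 2|w| > 2.
Then |3/w − (3/2)| < 3|w − 2|/2, which is < ε when |w − 2| < (2/3)ε.
Take δ = min(1, (2/3)ε). Then 0 < |w − 2| < δ gives both |w − 2| < 1 and |w − 2| < (2/3)ε, so |3/w − (3/2)| < ε.

δ = min(1, (2/3)ε)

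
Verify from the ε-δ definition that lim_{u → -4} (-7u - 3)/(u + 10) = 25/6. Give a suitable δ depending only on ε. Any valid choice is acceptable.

δ = min(3, (18/67)ε)

Let ε > 0 be given. We want δ > 0 with 0 < |u + 4| < δ ⇒ |(-7u - 3)/(u + 10) − (25/6)| < ε.
Combining over a common denominator, (-7u - 3)/(u + 10) − (25/6) = [(-7u - 3)·6 − 25·(u + 10)] / [6·(u + 10)] = -67(u + 4) / (6(u + 10)).
So |(-7u - 3)/(u + 10) − (25/6)| = 67|u + 4| / (6·|u + 10|).
Require δ ≤ 3, so |u + 10| ≥ |6| − |u + 4| > 6 − 3 = 3.
Hence |(-7u - 3)/(u + 10) − (25/6)| < 67|u + 4|/(6·3) = (67/18)|u + 4|, which is < ε once |u + 4| < (18/67)ε.
Take δ = min(3, (18/67)ε). Then 0 < |u + 4| < δ forces both bounds, so |(-7u - 3)/(u + 10) − (25/6)| < ε.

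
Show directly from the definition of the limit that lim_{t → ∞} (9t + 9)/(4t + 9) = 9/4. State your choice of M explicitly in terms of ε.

M = (45/16)/ε

Suppose ε > 0. We seek M > 0 such that t > M implies |(9t + 9)/(4t + 9) − (9/4)| < ε.
(9t + 9)/(4t + 9) − (9/4) = (4(9t + 9) − 9(4t + 9)) / (4(4t + 9)) = -45/(4(4t + 9)).
For t > 0 we have 4t + 9 > 4t, so |(9t + 9)/(4t + 9) − (9/4)| = 45/(4(4t + 9)) < 45/(4·4t) = (45/16)/t.
Thus |(9t + 9)/(4t + 9) − (9/4)| < ε whenever t > (45/16)/ε.
Take M = (45/16)/ε. If t > M then |(9t + 9)/(4t + 9) − (9/4)| < (45/16)/t < ε.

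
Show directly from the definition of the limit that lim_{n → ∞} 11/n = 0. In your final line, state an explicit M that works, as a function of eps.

M = 11/eps

Suppose eps > 0. For n ≥ 1, |11/n − 0| = 11/(n) ≤ 11/n.
We need 11/n < eps, i.e. n > 11/eps.
Take M = 11/eps. If n > M then |11/n| ≤ 11/n < eps.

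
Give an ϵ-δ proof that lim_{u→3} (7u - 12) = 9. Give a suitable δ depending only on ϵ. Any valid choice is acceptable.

Let ϵ > 0. We need δ > 0 so that 0 < |u − 3| < δ implies |(7u - 12) − 9| < ϵ.
|(7u - 12) − 9| = |7u - 21| = 7|u − 3|.
Thus it suffices that |u − 3| < ϵ/7.
Choosing δ = ϵ/7 gives |(7u - 12) − 9| = 7|u − 3| < ϵ whenever |u − 3| < δ.

δ = ϵ/7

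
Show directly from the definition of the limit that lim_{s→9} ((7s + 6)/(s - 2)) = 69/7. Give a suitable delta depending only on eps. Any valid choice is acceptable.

Fix eps > 0. We want delta > 0 with 0 < |s − 9| < delta ⇒ |(7s + 6)/(s - 2) − (69/7)| < eps.
Combining over a common denominator, (7s + 6)/(s - 2) − (69/7) = [(7s + 6)·7 − 69·(s - 2)] / [7·(s - 2)] = -20(s − 9) / (7(s - 2)).
So |(7s + 6)/(s - 2) − (69/7)| = 20|s − 9| / (7·|s − 2|).
Restrict delta ≤ 7/2. Then |s − 9| < 7/2 gives |s − 2| = |(s − 9) + 7| ≥ 7 − 7/2 = 7/2.
Hence |(7s + 6)/(s - 2) − (69/7)| < 20|s − 9|/(7·(7/2)) = (40/49)|s − 9|, which is < eps once |s − 9| < (49/40)eps.
Take delta = min(7/2, (49/40)eps). Then 0 < |s − 9| < delta forces both bounds, so |(7s + 6)/(s - 2) − (69/7)| < eps.

delta = min(7/2, (49/40)eps)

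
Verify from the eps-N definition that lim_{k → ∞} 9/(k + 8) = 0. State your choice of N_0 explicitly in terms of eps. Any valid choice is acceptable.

N_0 = 9/eps

Let eps > 0. For k ≥ 1, |9/(k + 8) − 0| = 9/(k + 8) ≤ 9/k.
We need 9/k < eps, i.e. k > 9/eps.
Take N_0 = 9/eps. If k > N_0 then |9/(k + 8)| ≤ 9/k < eps.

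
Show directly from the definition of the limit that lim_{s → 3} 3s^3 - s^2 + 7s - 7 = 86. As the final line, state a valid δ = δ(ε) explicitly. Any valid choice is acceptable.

δ = min(2, ε/146)

Let ε > 0 be given. We want δ > 0 such that 0 < |s − 3| < δ implies |(3s^3 - s^2 + 7s - 7) − 86| < ε.
(3s^3 - s^2 + 7s - 7) − 86 = 3s^3 - s^2 + 7s - 93 = (s − 3)(3s^2 + 8s + 31).
So |(3s^3 - s^2 + 7s - 7) − 86| = |s − 3|·|3s^2 + 8s + 31|.
Require δ ≤ 2. Then |s − 3| < 2 gives |s| < 5, and by the triangle inequality |3s^2 + 8s + 31| ≤ 3·5^2 + 8·5 + 31 = 146.
Hence |(3s^3 - s^2 + 7s - 7) − 86| ≤ 146|s − 3| < ε provided |s − 3| < ε/146.
Take δ = min(2, ε/146). Then 0 < |s − 3| < δ gives both |s − 3| < 2 and |s − 3| < ε/146, so |(3s^3 - s^2 + 7s - 7) − 86| < ε.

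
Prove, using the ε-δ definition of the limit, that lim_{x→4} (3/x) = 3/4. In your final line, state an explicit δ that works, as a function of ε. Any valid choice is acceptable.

δ = min(2, (8/3)ε)

Let ε > 0 be given. We seek δ > 0 such that 0 < |x − 4| < δ implies |3/x − (3/4)| < ε.
|3/x − (3/4)| = 3·|4 − x|/(4·|x|) = 3|x − 4|/(4|x|).
Restrict δ ≤ 2. Then |x − 4| < 2 gives |x| > 2, so 4|x| > 8.
Then |3/x − (3/4)| < 3|x − 4|/8, which is < ε when |x − 4| < (8/3)ε.
Take δ = min(2, (8/3)ε). Then 0 < |x − 4| < δ gives both |x − 4| < 2 and |x − 4| < (8/3)ε, so |3/x − (3/4)| < ε.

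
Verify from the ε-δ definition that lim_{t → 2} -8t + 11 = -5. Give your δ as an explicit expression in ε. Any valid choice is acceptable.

δ = ε/8

Let ε > 0. We need δ > 0 so that 0 < |t − 2| < δ implies |(-8t + 11) + 5| < ε.
|(-8t + 11) + 5| = |-8t + 16| = 8|t − 2|.
So 8|t − 2| < ε exactly when |t − 2| < ε/8.
Choosing δ = ε/8 gives |(-8t + 11) + 5| = 8|t − 2| < ε whenever |t − 2| < δ.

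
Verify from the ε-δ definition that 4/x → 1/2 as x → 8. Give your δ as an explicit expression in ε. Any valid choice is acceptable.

Fix ε > 0. We seek δ > 0 such that 0 < |x − 8| < δ implies |4/x − (1/2)| < ε.
|4/x − (1/2)| = 4·|8 − x|/(8·|x|) = 4|x − 8|/(8|x|).
Require δ ≤ 4 so that |x| > 8 − 4 = 4, hence 8|x| > 32.
Then |4/x − (1/2)| < 4|x − 8|/32, which is < ε when |x − 8| < 8ε.
Take δ = min(4, 8ε). Then 0 < |x − 8| < δ gives both |x − 8| < 4 and |x − 8| < 8ε, so |4/x − (1/2)| < ε.

δ = min(4, 8ε)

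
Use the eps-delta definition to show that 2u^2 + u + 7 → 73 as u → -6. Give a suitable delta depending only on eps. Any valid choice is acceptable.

Fix eps > 0. We want delta > 0 such that 0 < |u + 6| < delta implies |(2u^2 + u + 7) − 73| < eps.
(2u^2 + u + 7) − 73 = 2u^2 + u - 66 = (u + 6)(2u - 11).
So |(2u^2 + u + 7) − 73| = |u + 6|·|2u - 11|.
Require delta ≤ 1. Then |u + 6| < 1 gives |u| < 7, and by the triangle inequality |2u - 11| ≤ 2·7 + 11 = 25.
Hence |(2u^2 + u + 7) − 73| ≤ 25|u + 6| < eps provided |u + 6| < eps/25.
Choosing delta = min(1, eps/25) ensures both conditions, hence |(2u^2 + u + 7) − 73| < eps.

delta = min(1, eps/25)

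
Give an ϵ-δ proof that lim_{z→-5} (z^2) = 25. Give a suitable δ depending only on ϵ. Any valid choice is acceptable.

Let ϵ > 0 be given. We seek δ > 0 with 0 < |z + 5| < δ ⇒ |z^2 − 25| < ϵ.
Factor: z^2 − 25 = (z + 5)(z - 5), so |z^2 − 25| = |z + 5|·|z - 5|.
Restrict δ ≤ 1. Then |z + 5| < 1 gives |z| < 6, so by the triangle inequality |z - 5| ≤ 6 + 5 = 11.
Hence |z^2 − 25| ≤ 11|z + 5|, which is < ϵ once |z + 5| < ϵ/11.
Take δ = min(1, ϵ/11). If 0 < |z + 5| < δ then both bounds hold and |z^2 − 25| ≤ 11|z + 5| < 11·(ϵ/11) = ϵ.

δ = min(1, ϵ/11)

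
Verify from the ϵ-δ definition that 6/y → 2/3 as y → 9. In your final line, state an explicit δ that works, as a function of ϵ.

δ = min(9/2, (27/4)ϵ)

Let ϵ > 0. We seek δ > 0 such that 0 < |y − 9| < δ implies |6/y − (2/3)| < ϵ.
|6/y − (2/3)| = 6·|9 − y|/(9·|y|) = 6|y − 9|/(9|y|).
Restrict δ ≤ 9/2. Then |y − 9| < 9/2 gives |y| > 9/2, so 9|y| > 81/2.
Then |6/y − (2/3)| < 6|y − 9|/(81/2), which is < ϵ when |y − 9| < (27/4)ϵ.
Take δ = min(9/2, (27/4)ϵ). Then 0 < |y − 9| < δ gives both |y − 9| < 9/2 and |y − 9| < (27/4)ϵ, so |6/y − (2/3)| < ϵ.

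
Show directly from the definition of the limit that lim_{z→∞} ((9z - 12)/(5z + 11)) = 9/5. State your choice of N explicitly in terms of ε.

Let ε > 0 be given. We seek N > 0 such that z > N implies |(9z - 12)/(5z + 11) − (9/5)| < ε.
(9z - 12)/(5z + 11) − (9/5) = (5(9z - 12) − 9(5z + 11)) / (5(5z + 11)) = -159/(5(5z + 11)).
For z > 0 we have 5z + 11 > 5z, so |(9z - 12)/(5z + 11) − (9/5)| = 159/(5(5z + 11)) < 159/(5·5z) = (159/25)/z.
Thus |(9z - 12)/(5z + 11) − (9/5)| < ε whenever z > (159/25)/ε.
Take N = (159/25)/ε. If z > N then |(9z - 12)/(5z + 11) − (9/5)| < (159/25)/z < ε.

N = (159/25)/ε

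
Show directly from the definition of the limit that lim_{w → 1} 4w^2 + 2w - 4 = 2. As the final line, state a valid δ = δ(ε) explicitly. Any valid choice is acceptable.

Let ε > 0. We want δ > 0 such that 0 < |w − 1| < δ implies |(4w^2 + 2w - 4) − 2| < ε.
(4w^2 + 2w - 4) − 2 = 4w^2 + 2w - 6 = (w − 1)(4w + 6).
So |(4w^2 + 2w - 4) − 2| = |w − 1|·|4w + 6|.
Assume first that |w − 1| < 1, so |w| < 2. Then |4w + 6| ≤ 4·2 + 6 = 14.
Hence |(4w^2 + 2w - 4) − 2| ≤ 14|w − 1| < ε provided |w − 1| < ε/14.
Take δ = min(1, ε/14). Then 0 < |w − 1| < δ gives both |w − 1| < 1 and |w − 1| < ε/14, so |(4w^2 + 2w - 4) − 2| < ε.

δ = min(1, ε/14)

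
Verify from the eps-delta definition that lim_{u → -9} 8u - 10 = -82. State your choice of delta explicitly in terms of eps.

Fix eps > 0. We need delta > 0 so that 0 < |u + 9| < delta implies |(8u - 10) + 82| < eps.
Since (8u - 10) + 82 = 8(u + 9), we have |(8u - 10) + 82| = 8|u + 9|.
So 8|u + 9| < eps exactly when |u + 9| < eps/8.
Choosing delta = eps/8 gives |(8u - 10) + 82| = 8|u + 9| < eps whenever |u + 9| < delta.

delta = eps/8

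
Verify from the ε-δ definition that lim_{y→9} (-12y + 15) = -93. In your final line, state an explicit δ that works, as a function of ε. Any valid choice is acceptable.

δ = ε/12

Suppose ε > 0. We need δ > 0 so that 0 < |y − 9| < δ implies |(-12y + 15) + 93| < ε.
|(-12y + 15) + 93| = |-12y + 108| = 12|y − 9|.
Thus it suffices that |y − 9| < ε/12.
Take δ = ε/12. If 0 < |y − 9| < δ then |(-12y + 15) + 93| = 12|y − 9| < 12·(ε/12) = ε.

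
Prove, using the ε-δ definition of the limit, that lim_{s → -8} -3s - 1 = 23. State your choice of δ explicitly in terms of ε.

Fix ε > 0. We need δ > 0 so that 0 < |s + 8| < δ implies |(-3s - 1) − 23| < ε.
Since (-3s - 1) − 23 = -3(s + 8), we have |(-3s - 1) − 23| = 3|s + 8|.
So 3|s + 8| < ε exactly when |s + 8| < ε/3.
Take δ = ε/3. If 0 < |s + 8| < δ then |(-3s - 1) − 23| = 3|s + 8| < 3·(ε/3) = ε.

δ = ε/3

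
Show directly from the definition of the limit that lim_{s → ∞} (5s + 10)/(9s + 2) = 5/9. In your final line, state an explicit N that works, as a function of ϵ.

Let ϵ > 0. We seek N > 0 such that s > N implies |(5s + 10)/(9s + 2) − (5/9)| < ϵ.
(5s + 10)/(9s + 2) − (5/9) = (9(5s + 10) − 5(9s + 2)) / (9(9s + 2)) = 80/(9(9s + 2)).
For s > 0 we have 9s + 2 > 9s, so |(5s + 10)/(9s + 2) − (5/9)| = 80/(9(9s + 2)) < 80/(9·9s) = (80/81)/s.
Thus |(5s + 10)/(9s + 2) − (5/9)| < ϵ whenever s > (80/81)/ϵ.
Take N = (80/81)/ϵ. If s > N then |(5s + 10)/(9s + 2) − (5/9)| < (80/81)/s < ϵ.

N = (80/81)/ϵ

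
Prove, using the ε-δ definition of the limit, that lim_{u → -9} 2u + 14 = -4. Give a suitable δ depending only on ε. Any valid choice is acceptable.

δ = ε/2

Let ε > 0 be given. We need δ > 0 so that 0 < |u + 9| < δ implies |(2u + 14) + 4| < ε.
Since (2u + 14) + 4 = 2(u + 9), we have |(2u + 14) + 4| = 2|u + 9|.
Thus it suffices that |u + 9| < ε/2.
Take δ = ε/2. If 0 < |u + 9| < δ then |(2u + 14) + 4| = 2|u + 9| < 2·(ε/2) = ε.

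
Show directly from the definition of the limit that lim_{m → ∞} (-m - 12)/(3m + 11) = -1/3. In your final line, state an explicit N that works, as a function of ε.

Let ε > 0 be given. For m ≥ 1, |(-m - 12)/(3m + 11) + 1/3| = |-25|/(3(3m + 11)) = 25/(3(3m + 11)).
Since 3m + 11 ≥ 3m for m ≥ 1, this is ≤ 25/(3·3m) = (25/9)/m.
So |(-m - 12)/(3m + 11) + 1/3| < ε whenever m > (25/9)/ε.
Take N = (25/9)/ε. If m > N then |(-m - 12)/(3m + 11) + 1/3| ≤ (25/9)/m < ε.

N = (25/9)/ε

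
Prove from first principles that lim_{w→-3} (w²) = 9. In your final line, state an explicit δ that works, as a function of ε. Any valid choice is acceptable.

δ = min(1, ε/7)

Let ε > 0 be given. We seek δ > 0 with 0 < |w + 3| < δ ⇒ |w² − 9| < ε.
Factor: w² − 9 = (w + 3)(w - 3), so |w² − 9| = |w + 3|·|w - 3|.
Restrict δ ≤ 1. Then |w + 3| < 1 gives |w| < 4, so by the triangle inequality |w - 3| ≤ 4 + 3 = 7.
Hence |w² − 9| ≤ 7|w + 3|, which is < ε once |w + 3| < ε/7.
Take δ = min(1, ε/7). If 0 < |w + 3| < δ then both bounds hold and |w² − 9| ≤ 7|w + 3| < 7·(ε/7) = ε.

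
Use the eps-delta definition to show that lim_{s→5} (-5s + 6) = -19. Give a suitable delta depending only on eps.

Fix eps > 0. We need delta > 0 so that 0 < |s − 5| < delta implies |(-5s + 6) + 19| < eps.
|(-5s + 6) + 19| = |-5s + 25| = 5|s − 5|.
So 5|s − 5| < eps exactly when |s − 5| < eps/5.
Take delta = eps/5. If 0 < |s − 5| < delta then |(-5s + 6) + 19| = 5|s − 5| < 5·(eps/5) = eps.

delta = eps/5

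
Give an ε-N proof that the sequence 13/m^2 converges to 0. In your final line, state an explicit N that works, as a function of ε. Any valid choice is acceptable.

N = (13/ε)^{1/2}

Fix ε > 0. For m ≥ 1, |13/m^2 − 0| = 13/m^2.
13/m^2 < ε ⇔ m^2 > 13/ε ⇔ m > (13/ε)^{1/2}.
Take N = (13/ε)^{1/2}. Then m > N implies 13/m^2 < ε.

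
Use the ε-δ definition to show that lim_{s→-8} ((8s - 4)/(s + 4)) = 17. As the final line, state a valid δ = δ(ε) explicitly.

Let ε > 0 be given. We want δ > 0 with 0 < |s + 8| < δ ⇒ |(8s - 4)/(s + 4) − 17| < ε.
Combining over a common denominator, (8s - 4)/(s + 4) − 17 = [(8s - 4)·(-4) − (-68)·(s + 4)] / [(-4)·(s + 4)] = 36(s + 8) / ((-4)(s + 4)).
So |(8s - 4)/(s + 4) − 17| = 36|s + 8| / (4·|s + 4|).
Require δ ≤ 2, so |s + 4| ≥ |-4| − |s + 8| > 4 − 2 = 2.
Hence |(8s - 4)/(s + 4) − 17| < 36|s + 8|/(4·2) = (9/2)|s + 8|, which is < ε once |s + 8| < (2/9)ε.
Take δ = min(2, (2/9)ε). Then 0 < |s + 8| < δ forces both bounds, so |(8s - 4)/(s + 4) − 17| < ε.

δ = min(2, (2/9)ε)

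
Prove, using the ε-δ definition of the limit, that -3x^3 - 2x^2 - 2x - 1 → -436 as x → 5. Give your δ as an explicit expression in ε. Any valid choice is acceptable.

Fix ε > 0. We want δ > 0 such that 0 < |x − 5| < δ implies |(-3x^3 - 2x^2 - 2x - 1) + 436| < ε.
(-3x^3 - 2x^2 - 2x - 1) + 436 = -3x^3 - 2x^2 - 2x + 435 = (x − 5)(-3x^2 - 17x - 87).
So |(-3x^3 - 2x^2 - 2x - 1) + 436| = |x − 5|·|-3x^2 - 17x - 87|.
Require δ ≤ 2. Then |x − 5| < 2 gives |x| < 7, and by the triangle inequality |-3x^2 - 17x - 87| ≤ 3·7^2 + 17·7 + 87 = 353.
Hence |(-3x^3 - 2x^2 - 2x - 1) + 436| ≤ 353|x − 5| < ε provided |x − 5| < ε/353.
Take δ = min(2, ε/353). Then 0 < |x − 5| < δ gives both |x − 5| < 2 and |x − 5| < ε/353, so |(-3x^3 - 2x^2 - 2x - 1) + 436| < ε.

δ = min(2, ε/353)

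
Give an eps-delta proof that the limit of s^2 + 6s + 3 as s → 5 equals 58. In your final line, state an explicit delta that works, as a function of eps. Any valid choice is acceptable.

delta = min(2, eps/18)

Let eps > 0 be given. We want delta > 0 such that 0 < |s − 5| < delta implies |(s^2 + 6s + 3) − 58| < eps.
(s^2 + 6s + 3) − 58 = s^2 + 6s - 55 = (s − 5)(s + 11).
So |(s^2 + 6s + 3) − 58| = |s − 5|·|s + 11|.
Require delta ≤ 2. Then |s − 5| < 2 gives |s| < 7, and by the triangle inequality |s + 11| ≤ 7 + 11 = 18.
Hence |(s^2 + 6s + 3) − 58| ≤ 18|s − 5| < eps provided |s − 5| < eps/18.
Choosing delta = min(2, eps/18) ensures both conditions, hence |(s^2 + 6s + 3) − 58| < eps.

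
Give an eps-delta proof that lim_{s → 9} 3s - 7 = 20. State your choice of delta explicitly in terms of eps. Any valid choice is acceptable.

delta = eps/3

Let eps > 0. We need delta > 0 so that 0 < |s − 9| < delta implies |(3s - 7) − 20| < eps.
|(3s - 7) − 20| = |3s - 27| = 3|s − 9|.
So 3|s − 9| < eps exactly when |s − 9| < eps/3.
Choosing delta = eps/3 gives |(3s - 7) − 20| = 3|s − 9| < eps whenever |s − 9| < delta.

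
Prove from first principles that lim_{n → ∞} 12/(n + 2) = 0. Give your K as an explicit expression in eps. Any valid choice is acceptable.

Let eps > 0 be given. For n ≥ 1, |12/(n + 2) − 0| = 12/(n + 2) ≤ 12/n.
We need 12/n < eps, i.e. n > 12/eps.
Take K = 12/eps. If n > K then |12/(n + 2)| ≤ 12/n < eps.

K = 12/eps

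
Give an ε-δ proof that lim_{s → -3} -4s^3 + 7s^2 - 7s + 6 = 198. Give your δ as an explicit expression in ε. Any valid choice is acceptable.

Fix ε > 0. We want δ > 0 such that 0 < |s + 3| < δ implies |(-4s^3 + 7s^2 - 7s + 6) − 198| < ε.
(-4s^3 + 7s^2 - 7s + 6) − 198 = -4s^3 + 7s^2 - 7s - 192 = (s + 3)(-4s^2 + 19s - 64).
So |(-4s^3 + 7s^2 - 7s + 6) − 198| = |s + 3|·|-4s^2 + 19s - 64|.
Require δ ≤ 1. Then |s + 3| < 1 gives |s| < 4, and by the triangle inequality |-4s^2 + 19s - 64| ≤ 4·4^2 + 19·4 + 64 = 204.
Hence |(-4s^3 + 7s^2 - 7s + 6) − 198| ≤ 204|s + 3| < ε provided |s + 3| < ε/204.
Choosing δ = min(1, ε/204) ensures both conditions, hence |(-4s^3 + 7s^2 - 7s + 6) − 198| < ε.

δ = min(1, ε/204)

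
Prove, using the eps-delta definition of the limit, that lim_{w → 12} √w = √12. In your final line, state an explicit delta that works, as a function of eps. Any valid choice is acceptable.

Let eps > 0 be given. We want delta > 0 such that 0 < |w − 12| < delta implies |√w − √12| < eps.
Multiplying by the conjugate, |√w − √12| = |w − 12|/(√w + √12).
Restrict delta ≤ 12 so that |w − 12| < 12 forces w > 0, and then √w + √12 > √12.
Hence |√w − √12| < |w − 12|/√12, which is < eps once |w − 12| < √12·eps.
Take delta = min(12, √12·eps). If 0 < |w − 12| < delta then w > 0 and |√w − √12| < |w − 12|/√12 < eps.

delta = min(12, √12·eps)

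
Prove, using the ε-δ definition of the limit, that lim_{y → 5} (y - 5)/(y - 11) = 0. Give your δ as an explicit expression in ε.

δ = min(3, 3ε)

Let ε > 0. We want δ > 0 with 0 < |y − 5| < δ ⇒ |(y - 5)/(y - 11) − 0| < ε.
Combining over a common denominator, (y - 5)/(y - 11) − 0 = [(y - 5)·(-6) − 0·(y - 11)] / [(-6)·(y - 11)] = -6(y − 5) / ((-6)(y - 11)).
So |(y - 5)/(y - 11) − 0| = 6|y − 5| / (6·|y − 11|).
Restrict δ ≤ 3. Then |y − 5| < 3 gives |y − 11| = |(y − 5) + (-6)| ≥ 6 − 3 = 3.
Hence |(y - 5)/(y - 11) − 0| < 6|y − 5|/(6·3) = (1/3)|y − 5|, which is < ε once |y − 5| < 3ε.
Take δ = min(3, 3ε). Then 0 < |y − 5| < δ forces both bounds, so |(y - 5)/(y - 11) − 0| < ε.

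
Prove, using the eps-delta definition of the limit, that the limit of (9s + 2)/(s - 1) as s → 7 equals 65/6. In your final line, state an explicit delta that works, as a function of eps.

delta = min(3, (18/11)eps)

Fix eps > 0. We want delta > 0 with 0 < |s − 7| < delta ⇒ |(9s + 2)/(s - 1) − (65/6)| < eps.
Combining over a common denominator, (9s + 2)/(s - 1) − (65/6) = [(9s + 2)·6 − 65·(s - 1)] / [6·(s - 1)] = -11(s − 7) / (6(s - 1)).
So |(9s + 2)/(s - 1) − (65/6)| = 11|s − 7| / (6·|s − 1|).
Require delta ≤ 3, so |s − 1| ≥ |6| − |s − 7| > 6 − 3 = 3.
Hence |(9s + 2)/(s - 1) − (65/6)| < 11|s − 7|/(6·3) = (11/18)|s − 7|, which is < eps once |s − 7| < (18/11)eps.
Take delta = min(3, (18/11)eps). Then 0 < |s − 7| < delta forces both bounds, so |(9s + 2)/(s - 1) − (65/6)| < eps.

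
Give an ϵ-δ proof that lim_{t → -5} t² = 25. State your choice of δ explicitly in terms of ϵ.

Fix ϵ > 0. We seek δ > 0 with 0 < |t + 5| < δ ⇒ |t² − 25| < ϵ.
Factor: t² − 25 = (t + 5)(t - 5), so |t² − 25| = |t + 5|·|t - 5|.
Impose δ ≤ 2 so that |t| < 7; then |t - 5| ≤ 12.
Hence |t² − 25| ≤ 12|t + 5|, which is < ϵ once |t + 5| < ϵ/12.
Take δ = min(2, ϵ/12). If 0 < |t + 5| < δ then both bounds hold and |t² − 25| ≤ 12|t + 5| < 12·(ϵ/12) = ϵ.

δ = min(2, ϵ/12)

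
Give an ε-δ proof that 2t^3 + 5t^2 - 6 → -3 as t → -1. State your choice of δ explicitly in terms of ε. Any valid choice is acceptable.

Let ε > 0. We want δ > 0 such that 0 < |t + 1| < δ implies |(2t^3 + 5t^2 - 6) + 3| < ε.
(2t^3 + 5t^2 - 6) + 3 = 2t^3 + 5t^2 - 3 = (t + 1)(2t^2 + 3t - 3).
So |(2t^3 + 5t^2 - 6) + 3| = |t + 1|·|2t^2 + 3t - 3|.
Assume first that |t + 1| < 1, so |t| < 2. Then |2t^2 + 3t - 3| ≤ 2·2^2 + 3·2 + 3 = 17.
Hence |(2t^3 + 5t^2 - 6) + 3| ≤ 17|t + 1| < ε provided |t + 1| < ε/17.
Take δ = min(1, ε/17). Then 0 < |t + 1| < δ gives both |t + 1| < 1 and |t + 1| < ε/17, so |(2t^3 + 5t^2 - 6) + 3| < ε.

δ = min(1, ε/17)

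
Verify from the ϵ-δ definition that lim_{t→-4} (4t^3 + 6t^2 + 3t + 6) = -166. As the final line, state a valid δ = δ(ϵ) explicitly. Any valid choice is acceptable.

δ = min(2, ϵ/247)

Let ϵ > 0. We want δ > 0 such that 0 < |t + 4| < δ implies |(4t^3 + 6t^2 + 3t + 6) + 166| < ϵ.
(4t^3 + 6t^2 + 3t + 6) + 166 = 4t^3 + 6t^2 + 3t + 172 = (t + 4)(4t^2 - 10t + 43).
So |(4t^3 + 6t^2 + 3t + 6) + 166| = |t + 4|·|4t^2 - 10t + 43|.
Assume first that |t + 4| < 2, so |t| < 6. Then |4t^2 - 10t + 43| ≤ 4·6^2 + 10·6 + 43 = 247.
Hence |(4t^3 + 6t^2 + 3t + 6) + 166| ≤ 247|t + 4| < ϵ provided |t + 4| < ϵ/247.
Take δ = min(2, ϵ/247). Then 0 < |t + 4| < δ gives both |t + 4| < 2 and |t + 4| < ϵ/247, so |(4t^3 + 6t^2 + 3t + 6) + 166| < ϵ.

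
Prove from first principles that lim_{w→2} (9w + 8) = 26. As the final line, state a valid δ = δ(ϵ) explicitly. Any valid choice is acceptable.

Fix ϵ > 0. We need δ > 0 so that 0 < |w − 2| < δ implies |(9w + 8) − 26| < ϵ.
Since (9w + 8) − 26 = 9(w − 2), we have |(9w + 8) − 26| = 9|w − 2|.
Thus it suffices that |w − 2| < ϵ/9.
Take δ = ϵ/9. If 0 < |w − 2| < δ then |(9w + 8) − 26| = 9|w − 2| < 9·(ϵ/9) = ϵ.

δ = ϵ/9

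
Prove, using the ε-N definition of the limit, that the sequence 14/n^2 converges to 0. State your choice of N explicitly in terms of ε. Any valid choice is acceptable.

Let ε > 0 be given. For n ≥ 1, |14/n^2 − 0| = 14/n^2.
14/n^2 < ε ⇔ n^2 > 14/ε ⇔ n > (14/ε)^{1/2}.
Take N = (14/ε)^{1/2}. Then n > N implies 14/n^2 < ε.

N = (14/ε)^{1/2}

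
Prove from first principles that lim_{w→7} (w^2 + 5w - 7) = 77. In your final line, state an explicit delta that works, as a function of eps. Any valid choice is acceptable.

delta = min(1, eps/20)

Let eps > 0. We want delta > 0 such that 0 < |w − 7| < delta implies |(w^2 + 5w - 7) − 77| < eps.
(w^2 + 5w - 7) − 77 = w^2 + 5w - 84 = (w − 7)(w + 12).
So |(w^2 + 5w - 7) − 77| = |w − 7|·|w + 12|.
Assume first that |w − 7| < 1, so |w| < 8. Then |w + 12| ≤ 8 + 12 = 20.
Hence |(w^2 + 5w - 7) − 77| ≤ 20|w − 7| < eps provided |w − 7| < eps/20.
Take delta = min(1, eps/20). Then 0 < |w − 7| < delta gives both |w − 7| < 1 and |w − 7| < eps/20, so |(w^2 + 5w - 7) − 77| < eps.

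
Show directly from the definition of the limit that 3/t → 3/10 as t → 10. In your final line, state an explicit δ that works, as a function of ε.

Let ε > 0. We seek δ > 0 such that 0 < |t − 10| < δ implies |3/t − (3/10)| < ε.
|3/t − (3/10)| = 3·|10 − t|/(10·|t|) = 3|t − 10|/(10|t|).
Restrict δ ≤ 5. Then |t − 10| < 5 gives |t| > 5, so 10|t| > 50.
Then |3/t − (3/10)| < 3|t − 10|/50, which is < ε when |t − 10| < (50/3)ε.
Take δ = min(5, (50/3)ε). Then 0 < |t − 10| < δ gives both |t − 10| < 5 and |t − 10| < (50/3)ε, so |3/t − (3/10)| < ε.

δ = min(5, (50/3)ε)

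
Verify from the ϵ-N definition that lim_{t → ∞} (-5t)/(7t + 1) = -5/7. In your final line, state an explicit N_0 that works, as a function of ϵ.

Let ϵ > 0 be given. We seek N_0 > 0 such that t > N_0 implies |(-5t)/(7t + 1) + 5/7| < ϵ.
(-5t)/(7t + 1) + 5/7 = (7(-5t) − (-5)(7t + 1)) / (7(7t + 1)) = 5/(7(7t + 1)).
For t > 0 we have 7t + 1 > 7t, so |(-5t)/(7t + 1) + 5/7| = 5/(7(7t + 1)) < 5/(7·7t) = (5/49)/t.
Thus |(-5t)/(7t + 1) + 5/7| < ϵ whenever t > (5/49)/ϵ.
Take N_0 = (5/49)/ϵ. If t > N_0 then |(-5t)/(7t + 1) + 5/7| < (5/49)/t < ϵ.

N_0 = (5/49)/ϵ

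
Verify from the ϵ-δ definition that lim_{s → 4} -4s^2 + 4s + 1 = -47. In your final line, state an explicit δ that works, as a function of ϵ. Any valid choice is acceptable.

δ = min(1, ϵ/32)

Let ϵ > 0 be given. We want δ > 0 such that 0 < |s − 4| < δ implies |(-4s^2 + 4s + 1) + 47| < ϵ.
(-4s^2 + 4s + 1) + 47 = -4s^2 + 4s + 48 = (s − 4)(-4s - 12).
So |(-4s^2 + 4s + 1) + 47| = |s − 4|·|-4s - 12|.
Require δ ≤ 1. Then |s − 4| < 1 gives |s| < 5, and by the triangle inequality |-4s - 12| ≤ 4·5 + 12 = 32.
Hence |(-4s^2 + 4s + 1) + 47| ≤ 32|s − 4| < ϵ provided |s − 4| < ϵ/32.
Choosing δ = min(1, ϵ/32) ensures both conditions, hence |(-4s^2 + 4s + 1) + 47| < ϵ.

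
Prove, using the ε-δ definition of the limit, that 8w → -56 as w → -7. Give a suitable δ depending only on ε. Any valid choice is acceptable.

Let ε > 0 be given. We need δ > 0 so that 0 < |w + 7| < δ implies |(8w) + 56| < ε.
Since (8w) + 56 = 8(w + 7), we have |(8w) + 56| = 8|w + 7|.
Thus it suffices that |w + 7| < ε/8.
Take δ = ε/8. If 0 < |w + 7| < δ then |(8w) + 56| = 8|w + 7| < 8·(ε/8) = ε.

δ = ε/8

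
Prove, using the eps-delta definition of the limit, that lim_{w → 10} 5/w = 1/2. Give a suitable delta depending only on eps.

Let eps > 0. We seek delta > 0 such that 0 < |w − 10| < delta implies |5/w − (1/2)| < eps.
|5/w − (1/2)| = 5·|10 − w|/(10·|w|) = 5|w − 10|/(10|w|).
Require delta ≤ 5 so that |w| > 10 − 5 = 5, hence 10|w| > 50.
Then |5/w − (1/2)| < 5|w − 10|/50, which is < eps when |w − 10| < 10eps.
Take delta = min(5, 10eps). Then 0 < |w − 10| < delta gives both |w − 10| < 5 and |w − 10| < 10eps, so |5/w − (1/2)| < eps.

delta = min(5, 10eps)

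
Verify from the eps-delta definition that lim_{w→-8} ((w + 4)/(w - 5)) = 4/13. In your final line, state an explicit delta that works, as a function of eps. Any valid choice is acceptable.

delta = min(13/2, (169/18)eps)

Let eps > 0 be given. We want delta > 0 with 0 < |w + 8| < delta ⇒ |(w + 4)/(w - 5) − (4/13)| < eps.
Combining over a common denominator, (w + 4)/(w - 5) − (4/13) = [(w + 4)·(-13) − (-4)·(w - 5)] / [(-13)·(w - 5)] = -9(w + 8) / ((-13)(w - 5)).
So |(w + 4)/(w - 5) − (4/13)| = 9|w + 8| / (13·|w − 5|).
Restrict delta ≤ 13/2. Then |w + 8| < 13/2 gives |w − 5| = |(w + 8) + (-13)| ≥ 13 − 13/2 = 13/2.
Hence |(w + 4)/(w - 5) − (4/13)| < 9|w + 8|/(13·(13/2)) = (18/169)|w + 8|, which is < eps once |w + 8| < (169/18)eps.
Take delta = min(13/2, (169/18)eps). Then 0 < |w + 8| < delta forces both bounds, so |(w + 4)/(w - 5) − (4/13)| < eps.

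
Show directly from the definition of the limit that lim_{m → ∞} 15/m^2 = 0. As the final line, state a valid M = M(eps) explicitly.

Let eps > 0 be given. For m ≥ 1, |15/m^2 − 0| = 15/m^2.
15/m^2 < eps ⇔ m^2 > 15/eps ⇔ m > (15/eps)^{1/2}.
Take M = (15/eps)^{1/2}. Then m > M implies 15/m^2 < eps.

M = (15/eps)^{1/2}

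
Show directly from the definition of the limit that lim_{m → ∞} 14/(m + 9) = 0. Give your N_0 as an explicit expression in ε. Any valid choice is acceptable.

Let ε > 0 be given. For m ≥ 1, |14/(m + 9) − 0| = 14/(m + 9) ≤ 14/m.
We need 14/m < ε, i.e. m > 14/ε.
Take N_0 = 14/ε. If m > N_0 then |14/(m + 9)| ≤ 14/m < ε.

N_0 = 14/ε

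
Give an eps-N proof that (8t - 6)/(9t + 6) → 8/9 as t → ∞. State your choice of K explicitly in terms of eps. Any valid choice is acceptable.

Fix eps > 0. We seek K > 0 such that t > K implies |(8t - 6)/(9t + 6) − (8/9)| < eps.
(8t - 6)/(9t + 6) − (8/9) = (9(8t - 6) − 8(9t + 6)) / (9(9t + 6)) = -102/(9(9t + 6)).
For t > 0 we have 9t + 6 > 9t, so |(8t - 6)/(9t + 6) − (8/9)| = 102/(9(9t + 6)) < 102/(9·9t) = (34/27)/t.
Thus |(8t - 6)/(9t + 6) − (8/9)| < eps whenever t > (34/27)/eps.
Take K = (34/27)/eps. If t > K then |(8t - 6)/(9t + 6) − (8/9)| < (34/27)/t < eps.

K = (34/27)/eps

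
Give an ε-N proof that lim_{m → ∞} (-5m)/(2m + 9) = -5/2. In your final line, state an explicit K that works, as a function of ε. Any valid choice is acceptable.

K = (45/4)/ε

Let ε > 0. For m ≥ 1, |(-5m)/(2m + 9) + 5/2| = |45|/(2(2m + 9)) = 45/(2(2m + 9)).
Since 2m + 9 ≥ 2m for m ≥ 1, this is ≤ 45/(2·2m) = (45/4)/m.
So |(-5m)/(2m + 9) + 5/2| < ε whenever m > (45/4)/ε.
Take K = (45/4)/ε. If m > K then |(-5m)/(2m + 9) + 5/2| ≤ (45/4)/m < ε.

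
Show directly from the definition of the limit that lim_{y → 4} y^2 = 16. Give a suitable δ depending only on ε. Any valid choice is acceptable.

δ = min(1, ε/9)

Let ε > 0 be given. We seek δ > 0 with 0 < |y − 4| < δ ⇒ |y^2 − 16| < ε.
Factor: y^2 − 16 = (y − 4)(y + 4), so |y^2 − 16| = |y − 4|·|y + 4|.
Impose δ ≤ 1 so that |y| < 5; then |y + 4| ≤ 9.
Hence |y^2 − 16| ≤ 9|y − 4|, which is < ε once |y − 4| < ε/9.
Take δ = min(1, ε/9). If 0 < |y − 4| < δ then both bounds hold and |y^2 − 16| ≤ 9|y − 4| < 9·(ε/9) = ε.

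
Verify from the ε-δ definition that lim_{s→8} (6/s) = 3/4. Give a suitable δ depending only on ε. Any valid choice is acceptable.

Let ε > 0. We seek δ > 0 such that 0 < |s − 8| < δ implies |6/s − (3/4)| < ε.
|6/s − (3/4)| = 6·|8 − s|/(8·|s|) = 6|s − 8|/(8|s|).
Require δ ≤ 4 so that |s| > 8 − 4 = 4, hence 8|s| > 32.
Then |6/s − (3/4)| < 6|s − 8|/32, which is < ε when |s − 8| < (16/3)ε.
Take δ = min(4, (16/3)ε). Then 0 < |s − 8| < δ gives both |s − 8| < 4 and |s − 8| < (16/3)ε, so |6/s − (3/4)| < ε.

δ = min(4, (16/3)ε)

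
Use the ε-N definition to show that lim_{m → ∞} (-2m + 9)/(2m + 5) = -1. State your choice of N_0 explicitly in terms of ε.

N_0 = 7/ε

Fix ε > 0. For m ≥ 1, |(-2m + 9)/(2m + 5) + 1| = |28|/(2(2m + 5)) = 28/(2(2m + 5)).
Since 2m + 5 ≥ 2m for m ≥ 1, this is ≤ 28/(2·2m) = 7/m.
So |(-2m + 9)/(2m + 5) + 1| < ε whenever m > 7/ε.
Take N_0 = 7/ε. If m > N_0 then |(-2m + 9)/(2m + 5) + 1| ≤ 7/m < ε.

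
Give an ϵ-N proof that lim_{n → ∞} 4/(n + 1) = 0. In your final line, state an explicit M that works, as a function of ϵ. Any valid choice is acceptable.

M = 4/ϵ

Suppose ϵ > 0. For n ≥ 1, |4/(n + 1) − 0| = 4/(n + 1) ≤ 4/n.
We need 4/n < ϵ, i.e. n > 4/ϵ.
Take M = 4/ϵ. If n > M then |4/(n + 1)| ≤ 4/n < ϵ.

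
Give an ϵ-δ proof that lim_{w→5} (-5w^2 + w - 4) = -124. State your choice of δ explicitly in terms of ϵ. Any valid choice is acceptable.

Let ϵ > 0. We want δ > 0 such that 0 < |w − 5| < δ implies |(-5w^2 + w - 4) + 124| < ϵ.
(-5w^2 + w - 4) + 124 = -5w^2 + w + 120 = (w − 5)(-5w - 24).
So |(-5w^2 + w - 4) + 124| = |w − 5|·|-5w - 24|.
Assume first that |w − 5| < 1, so |w| < 6. Then |-5w - 24| ≤ 5·6 + 24 = 54.
Hence |(-5w^2 + w - 4) + 124| ≤ 54|w − 5| < ϵ provided |w − 5| < ϵ/54.
Choosing δ = min(1, ϵ/54) ensures both conditions, hence |(-5w^2 + w - 4) + 124| < ϵ.

δ = min(1, ϵ/54)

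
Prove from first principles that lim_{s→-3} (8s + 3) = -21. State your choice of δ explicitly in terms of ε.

Let ε > 0. We need δ > 0 so that 0 < |s + 3| < δ implies |(8s + 3) + 21| < ε.
|(8s + 3) + 21| = |8s + 24| = 8|s + 3|.
So 8|s + 3| < ε exactly when |s + 3| < ε/8.
Choosing δ = ε/8 gives |(8s + 3) + 21| = 8|s + 3| < ε whenever |s + 3| < δ.

δ = ε/8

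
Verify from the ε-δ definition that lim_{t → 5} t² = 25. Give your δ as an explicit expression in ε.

Suppose ε > 0. We seek δ > 0 with 0 < |t − 5| < δ ⇒ |t² − 25| < ε.
Factor: t² − 25 = (t − 5)(t + 5), so |t² − 25| = |t − 5|·|t + 5|.
Impose δ ≤ 1 so that |t| < 6; then |t + 5| ≤ 11.
Hence |t² − 25| ≤ 11|t − 5|, which is < ε once |t − 5| < ε/11.
Take δ = min(1, ε/11). If 0 < |t − 5| < δ then both bounds hold and |t² − 25| ≤ 11|t − 5| < 11·(ε/11) = ε.

δ = min(1, ε/11)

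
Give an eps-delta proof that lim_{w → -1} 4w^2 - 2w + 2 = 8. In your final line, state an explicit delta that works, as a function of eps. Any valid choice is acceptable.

delta = min(2, eps/18)

Suppose eps > 0. We want delta > 0 such that 0 < |w + 1| < delta implies |(4w^2 - 2w + 2) − 8| < eps.
(4w^2 - 2w + 2) − 8 = 4w^2 - 2w - 6 = (w + 1)(4w - 6).
So |(4w^2 - 2w + 2) − 8| = |w + 1|·|4w - 6|.
Assume first that |w + 1| < 2, so |w| < 3. Then |4w - 6| ≤ 4·3 + 6 = 18.
Hence |(4w^2 - 2w + 2) − 8| ≤ 18|w + 1| < eps provided |w + 1| < eps/18.
Take delta = min(2, eps/18). Then 0 < |w + 1| < delta gives both |w + 1| < 2 and |w + 1| < eps/18, so |(4w^2 - 2w + 2) − 8| < eps.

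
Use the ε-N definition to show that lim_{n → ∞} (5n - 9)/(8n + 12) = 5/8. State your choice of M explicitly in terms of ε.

M = (33/16)/ε

Let ε > 0. For n ≥ 1, |(5n - 9)/(8n + 12) − (5/8)| = |-132|/(8(8n + 12)) = 132/(8(8n + 12)).
Since 8n + 12 ≥ 8n for n ≥ 1, this is ≤ 132/(8·8n) = (33/16)/n.
So |(5n - 9)/(8n + 12) − (5/8)| < ε whenever n > (33/16)/ε.
Take M = (33/16)/ε. If n > M then |(5n - 9)/(8n + 12) − (5/8)| ≤ (33/16)/n < ε.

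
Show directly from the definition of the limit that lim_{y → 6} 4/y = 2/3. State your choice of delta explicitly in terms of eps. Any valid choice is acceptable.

Let eps > 0. We seek delta > 0 such that 0 < |y − 6| < delta implies |4/y − (2/3)| < eps.
|4/y − (2/3)| = 4·|6 − y|/(6·|y|) = 4|y − 6|/(6|y|).
Restrict delta ≤ 3. Then |y − 6| < 3 gives |y| > 3, so 6|y| > 18.
Then |4/y − (2/3)| < 4|y − 6|/18, which is < eps when |y − 6| < (9/2)eps.
Take delta = min(3, (9/2)eps). Then 0 < |y − 6| < delta gives both |y − 6| < 3 and |y − 6| < (9/2)eps, so |4/y − (2/3)| < eps.

delta = min(3, (9/2)eps)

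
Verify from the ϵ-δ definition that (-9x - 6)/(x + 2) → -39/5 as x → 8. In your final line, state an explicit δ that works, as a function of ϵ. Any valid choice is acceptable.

δ = min(5, (25/6)ϵ)

Suppose ϵ > 0. We want δ > 0 with 0 < |x − 8| < δ ⇒ |(-9x - 6)/(x + 2) + 39/5| < ϵ.
Combining over a common denominator, (-9x - 6)/(x + 2) + 39/5 = [(-9x - 6)·10 − (-78)·(x + 2)] / [10·(x + 2)] = -12(x − 8) / (10(x + 2)).
So |(-9x - 6)/(x + 2) + 39/5| = 12|x − 8| / (10·|x + 2|).
Restrict δ ≤ 5. Then |x − 8| < 5 gives |x + 2| = |(x − 8) + 10| ≥ 10 − 5 = 5.
Hence |(-9x - 6)/(x + 2) + 39/5| < 12|x − 8|/(10·5) = (6/25)|x − 8|, which is < ϵ once |x − 8| < (25/6)ϵ.
Take δ = min(5, (25/6)ϵ). Then 0 < |x − 8| < δ forces both bounds, so |(-9x - 6)/(x + 2) + 39/5| < ϵ.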